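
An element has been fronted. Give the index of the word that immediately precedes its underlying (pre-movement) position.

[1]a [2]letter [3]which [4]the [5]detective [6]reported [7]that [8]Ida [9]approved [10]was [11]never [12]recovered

The displaced element is "a letter" (word 2).
It is linked across 1 clause boundary (that).
It functions as the direct object of "approved", so the gap sits immediately after word 9 ("approved").
Base order: The detective reported that Ida approved a letter.

9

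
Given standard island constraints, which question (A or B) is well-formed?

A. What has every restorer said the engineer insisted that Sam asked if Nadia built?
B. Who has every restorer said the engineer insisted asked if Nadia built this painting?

B

In A, the wh-phrase is extracted from inside a wh-island (introduced by "if"), which blocks movement.
In B, the extraction path crosses only that-complement boundaries, which are transparent.
So B is grammatical.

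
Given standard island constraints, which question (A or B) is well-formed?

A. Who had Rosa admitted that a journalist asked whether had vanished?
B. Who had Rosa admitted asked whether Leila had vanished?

B

In A, the wh-phrase is extracted from inside a wh-island (introduced by "whether"), which blocks movement.
In B, the extraction path crosses only that-complement boundaries, which are transparent.
So B is grammatical.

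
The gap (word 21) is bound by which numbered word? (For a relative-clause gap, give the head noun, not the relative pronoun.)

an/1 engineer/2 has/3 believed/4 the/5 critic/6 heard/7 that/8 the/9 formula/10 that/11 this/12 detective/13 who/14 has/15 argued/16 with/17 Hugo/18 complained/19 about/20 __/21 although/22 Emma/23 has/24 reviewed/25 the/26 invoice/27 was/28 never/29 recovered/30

The gap at 21 is the prepositional object of "complained", inside a relative clause.
The relative pronoun is "that" (word 11); it is bound by the head noun immediately before it.
Its filler is the head noun "formula", at word 10.

10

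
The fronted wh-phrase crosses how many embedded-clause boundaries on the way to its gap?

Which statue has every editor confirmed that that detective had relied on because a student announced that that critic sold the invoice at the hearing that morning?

1

"which statue" is extracted from the PP object of "relied".
Boundaries crossed, outermost first: [that] — 1 in total.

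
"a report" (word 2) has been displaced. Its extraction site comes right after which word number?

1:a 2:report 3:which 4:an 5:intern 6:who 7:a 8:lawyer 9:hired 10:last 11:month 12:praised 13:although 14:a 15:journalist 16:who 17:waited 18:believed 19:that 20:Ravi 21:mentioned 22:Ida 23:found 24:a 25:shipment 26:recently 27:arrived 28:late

12

The displaced element is "a report" (word 2).
It functions as the direct object of "praised", so the gap sits immediately after word 12 ("praised").
Base order: An intern who a lawyer hired last month praised a report although a journalist who waited believed that Ravi mentioned Ida found a shipment recently.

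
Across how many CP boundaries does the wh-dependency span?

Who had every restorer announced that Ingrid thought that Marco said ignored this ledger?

"who" is extracted from the subject of "ignored".
Boundaries crossed, outermost first: [that], [that], [Ø] — 3 in total.

3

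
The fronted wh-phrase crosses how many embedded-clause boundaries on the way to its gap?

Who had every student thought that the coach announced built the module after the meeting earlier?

2

"who" is extracted from the subject of "built".
Boundaries crossed, outermost first: [that], [Ø] — 2 in total.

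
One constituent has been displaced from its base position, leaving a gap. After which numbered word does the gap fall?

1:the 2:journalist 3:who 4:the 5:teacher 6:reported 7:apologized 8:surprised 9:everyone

The displaced element is "the journalist" (word 2).
It is linked across 1 clause boundary (Ø).
It functions as the subject of "apologized", so the gap sits immediately after word 6 ("reported").
Base order: The teacher reported that the journalist apologized.

6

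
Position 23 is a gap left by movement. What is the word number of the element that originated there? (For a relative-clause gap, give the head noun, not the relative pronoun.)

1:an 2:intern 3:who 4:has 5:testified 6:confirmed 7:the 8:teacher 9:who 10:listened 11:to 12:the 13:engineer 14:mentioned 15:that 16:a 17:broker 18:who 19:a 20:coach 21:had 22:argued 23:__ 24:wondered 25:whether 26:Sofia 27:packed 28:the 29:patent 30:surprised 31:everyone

The gap at 23 is the subject of "wondered", inside a relative clause.
The relative pronoun is "who" (word 18); it is bound by the head noun immediately before it.
Its filler is the head noun "broker", at word 17.

17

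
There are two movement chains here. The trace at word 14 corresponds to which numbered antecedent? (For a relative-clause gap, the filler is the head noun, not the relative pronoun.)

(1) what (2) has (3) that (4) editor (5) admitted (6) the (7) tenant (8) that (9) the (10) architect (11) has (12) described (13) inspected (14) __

1

The marked gap is the direct object of "inspected".
Its filler is the fronted wh-phrase "what", at word 1.
(The other dependency links word 7 to a gap after word 12.)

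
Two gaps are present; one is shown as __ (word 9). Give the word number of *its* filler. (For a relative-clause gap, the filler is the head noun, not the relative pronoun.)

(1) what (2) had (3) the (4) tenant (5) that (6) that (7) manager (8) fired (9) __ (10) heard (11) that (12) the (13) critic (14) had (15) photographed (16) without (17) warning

The marked gap is inside the relative clause, the direct object of "fired".
Its filler is the head noun "tenant" (via "that"), at word 4.
(The other dependency links word 1 to a gap after word 15.)

4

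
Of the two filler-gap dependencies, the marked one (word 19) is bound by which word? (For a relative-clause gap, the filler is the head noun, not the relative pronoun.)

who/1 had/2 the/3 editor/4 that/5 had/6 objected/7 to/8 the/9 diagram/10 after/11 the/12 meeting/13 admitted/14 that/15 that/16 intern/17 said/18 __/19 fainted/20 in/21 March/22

1

The marked gap is the subject of "fainted".
Its filler is the fronted wh-phrase "who", at word 1.
(The other dependency links word 4 to a gap after word 5.)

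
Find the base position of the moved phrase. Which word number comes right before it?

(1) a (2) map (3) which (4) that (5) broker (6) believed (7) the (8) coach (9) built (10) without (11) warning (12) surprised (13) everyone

9

The displaced element is "a map" (word 2).
It is linked across 1 clause boundary (Ø).
It functions as the direct object of "built", so the gap sits immediately after word 9 ("built").
Base order: That broker believed the coach built a map without warning.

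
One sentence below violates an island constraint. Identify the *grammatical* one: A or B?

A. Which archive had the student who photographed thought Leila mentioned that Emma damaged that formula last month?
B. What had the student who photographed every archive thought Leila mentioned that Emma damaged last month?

B

In A, the wh-phrase is extracted from inside a complex-NP island (relative clause) (introduced by "who"), which blocks movement.
In B, the extraction path crosses only that-complement boundaries, which are transparent.
So B is grammatical.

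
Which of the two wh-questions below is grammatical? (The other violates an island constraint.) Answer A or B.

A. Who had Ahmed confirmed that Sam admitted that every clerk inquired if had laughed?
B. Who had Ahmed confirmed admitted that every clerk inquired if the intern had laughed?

B

In A, the wh-phrase is extracted from inside a wh-island (introduced by "if"), which blocks movement.
In B, the extraction path crosses only that-complement boundaries, which are transparent.
So B is grammatical.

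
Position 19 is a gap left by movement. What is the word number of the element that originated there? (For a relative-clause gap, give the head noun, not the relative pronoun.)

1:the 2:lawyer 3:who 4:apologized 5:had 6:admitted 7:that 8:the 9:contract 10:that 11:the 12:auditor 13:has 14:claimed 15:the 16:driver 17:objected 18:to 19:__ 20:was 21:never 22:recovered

The gap at 19 is the prepositional object of "objected", inside a relative clause.
The relative pronoun is "that" (word 10); it is bound by the head noun immediately before it.
Its filler is the head noun "contract", at word 9.

9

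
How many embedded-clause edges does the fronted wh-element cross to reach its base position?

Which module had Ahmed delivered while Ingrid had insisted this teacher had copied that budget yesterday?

0

"which module" originates inside the matrix clause — no clause boundary is crossed.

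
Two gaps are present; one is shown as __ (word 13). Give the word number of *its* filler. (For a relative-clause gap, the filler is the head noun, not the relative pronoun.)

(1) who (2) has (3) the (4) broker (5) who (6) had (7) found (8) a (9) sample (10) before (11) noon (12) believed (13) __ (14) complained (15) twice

The marked gap is the subject of "complained".
Its filler is the fronted wh-phrase "who", at word 1.
(The other dependency links word 4 to a gap after word 5.)

1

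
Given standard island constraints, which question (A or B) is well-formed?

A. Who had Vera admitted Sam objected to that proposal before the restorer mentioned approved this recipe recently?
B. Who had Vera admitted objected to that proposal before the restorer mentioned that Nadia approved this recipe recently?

In A, the wh-phrase is extracted from inside an adjunct island (introduced by "before"), which blocks movement.
In B, the extraction path crosses only that-complement boundaries, which are transparent.
So B is grammatical.

B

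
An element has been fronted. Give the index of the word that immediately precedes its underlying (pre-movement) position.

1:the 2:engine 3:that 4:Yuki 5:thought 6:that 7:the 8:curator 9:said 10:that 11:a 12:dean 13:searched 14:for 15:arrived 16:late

The displaced element is "the engine" (word 2).
It is linked across 2 clause boundaries (that → that).
It functions as the object of the preposition "for" of "searched", so the gap sits immediately after word 14 ("for").
Base order: Yuki thought that the curator said that a dean searched for the engine.

14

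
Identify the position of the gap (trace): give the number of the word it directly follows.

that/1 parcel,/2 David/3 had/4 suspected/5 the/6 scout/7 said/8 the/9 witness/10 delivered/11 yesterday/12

11

The displaced element is "that parcel" (word 2).
It is linked across 2 clause boundaries (Ø → Ø).
It functions as the direct object of "delivered", so the gap sits immediately after word 11 ("delivered").
Base order: David had suspected the scout said the witness delivered that parcel yesterday.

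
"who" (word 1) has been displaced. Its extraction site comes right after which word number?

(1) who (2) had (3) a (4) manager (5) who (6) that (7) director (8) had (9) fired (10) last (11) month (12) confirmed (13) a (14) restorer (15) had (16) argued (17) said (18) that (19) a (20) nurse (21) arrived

16

The displaced element is "who" (word 1).
It is linked across 2 clause boundaries (Ø → Ø).
It functions as the subject of "said", so the gap sits immediately after word 16 ("argued").
Base order: A manager who that director had fired last month had confirmed a restorer had argued that who said that a nurse arrived.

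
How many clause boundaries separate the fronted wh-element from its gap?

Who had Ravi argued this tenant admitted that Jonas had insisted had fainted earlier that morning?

3

"who" is extracted from the subject of "fainted".
Boundaries crossed, outermost first: [Ø], [that], [Ø] — 3 in total.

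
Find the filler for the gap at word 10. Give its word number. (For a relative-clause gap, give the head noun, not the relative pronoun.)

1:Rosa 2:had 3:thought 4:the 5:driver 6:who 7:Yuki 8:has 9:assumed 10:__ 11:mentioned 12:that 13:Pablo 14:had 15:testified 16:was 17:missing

5

The gap at 10 is the subject of "mentioned", inside a relative clause.
The relative pronoun is "who" (word 6); it is bound by the head noun immediately before it.
Its filler is the head noun "driver", at word 5.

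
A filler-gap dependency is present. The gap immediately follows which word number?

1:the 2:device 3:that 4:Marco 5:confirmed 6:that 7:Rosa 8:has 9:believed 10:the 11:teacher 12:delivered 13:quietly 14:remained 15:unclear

The displaced element is "the device" (word 2).
It is linked across 2 clause boundaries (that → Ø).
It functions as the direct object of "delivered", so the gap sits immediately after word 12 ("delivered").
Base order: Marco confirmed that Rosa has believed the teacher delivered the device quietly.

12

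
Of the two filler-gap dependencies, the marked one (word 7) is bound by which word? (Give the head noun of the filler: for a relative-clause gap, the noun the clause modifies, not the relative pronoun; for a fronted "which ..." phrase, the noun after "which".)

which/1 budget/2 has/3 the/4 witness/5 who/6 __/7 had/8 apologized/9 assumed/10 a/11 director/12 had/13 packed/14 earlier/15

5

The marked gap is inside the relative clause, the subject of "apologized".
Its filler is the head noun "witness" (via "who"), at word 5.
(The other dependency links word 2 to a gap after word 14.)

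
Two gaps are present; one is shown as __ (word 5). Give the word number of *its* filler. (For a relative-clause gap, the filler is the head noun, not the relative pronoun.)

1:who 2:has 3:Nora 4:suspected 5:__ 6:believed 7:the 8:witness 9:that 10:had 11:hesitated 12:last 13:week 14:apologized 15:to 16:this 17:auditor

1

The marked gap is the subject of "believed".
Its filler is the fronted wh-phrase "who", at word 1.
(The other dependency links word 8 to a gap after word 9.)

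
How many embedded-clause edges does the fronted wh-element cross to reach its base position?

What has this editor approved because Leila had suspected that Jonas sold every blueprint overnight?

"what" originates inside the matrix clause — no clause boundary is crossed.

0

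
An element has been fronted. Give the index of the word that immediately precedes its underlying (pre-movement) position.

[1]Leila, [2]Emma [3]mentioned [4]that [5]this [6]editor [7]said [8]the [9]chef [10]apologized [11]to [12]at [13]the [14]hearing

The displaced element is "Leila" (word 1).
It is linked across 2 clause boundaries (that → Ø).
It functions as the object of the preposition "to" of "apologized", so the gap sits immediately after word 11 ("to").
Base order: Emma mentioned that this editor said the chef apologized to Leila at the hearing.

11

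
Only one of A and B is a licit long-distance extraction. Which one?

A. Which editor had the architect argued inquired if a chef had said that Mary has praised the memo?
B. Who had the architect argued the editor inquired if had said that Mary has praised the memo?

In B, the wh-phrase is extracted from inside a wh-island (introduced by "if"), which blocks movement.
In A, the extraction path crosses only that-complement boundaries, which are transparent.
So A is grammatical.

A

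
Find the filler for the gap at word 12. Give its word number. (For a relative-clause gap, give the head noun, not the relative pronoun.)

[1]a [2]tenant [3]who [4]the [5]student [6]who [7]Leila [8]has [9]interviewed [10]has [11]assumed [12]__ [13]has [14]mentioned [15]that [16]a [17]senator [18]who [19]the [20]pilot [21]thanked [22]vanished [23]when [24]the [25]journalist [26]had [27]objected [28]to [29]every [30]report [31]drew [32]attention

The gap at 12 is the subject of "mentioned", inside a relative clause.
The relative pronoun is "who" (word 3); it is bound by the head noun immediately before it.
Its filler is the head noun "tenant", at word 2.

2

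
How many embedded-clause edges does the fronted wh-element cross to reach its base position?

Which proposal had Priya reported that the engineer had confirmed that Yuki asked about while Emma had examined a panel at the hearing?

2

"which proposal" is extracted from the PP object of "asked".
Boundaries crossed, outermost first: [that], [that] — 2 in total.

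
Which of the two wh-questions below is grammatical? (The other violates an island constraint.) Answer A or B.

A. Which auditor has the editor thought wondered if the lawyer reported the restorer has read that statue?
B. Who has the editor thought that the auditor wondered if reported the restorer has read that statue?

In B, the wh-phrase is extracted from inside a wh-island (introduced by "if"), which blocks movement.
In A, the extraction path crosses only that-complement boundaries, which are transparent.
So A is grammatical.

A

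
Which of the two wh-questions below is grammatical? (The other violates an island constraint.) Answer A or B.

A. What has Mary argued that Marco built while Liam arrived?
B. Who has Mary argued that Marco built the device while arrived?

A

In B, the wh-phrase is extracted from inside an adjunct island (introduced by "while"), which blocks movement.
In A, the extraction path crosses only that-complement boundaries, which are transparent.
So A is grammatical.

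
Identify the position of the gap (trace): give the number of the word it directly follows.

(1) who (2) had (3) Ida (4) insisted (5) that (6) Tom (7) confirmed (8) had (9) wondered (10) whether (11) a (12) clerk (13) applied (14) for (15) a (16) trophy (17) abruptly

The displaced element is "who" (word 1).
It is linked across 2 clause boundaries (that → Ø).
It functions as the subject of "wondered", so the gap sits immediately after word 7 ("confirmed").
Base order: Ida had insisted that Tom confirmed that who had wondered whether a clerk applied for a trophy abruptly.

7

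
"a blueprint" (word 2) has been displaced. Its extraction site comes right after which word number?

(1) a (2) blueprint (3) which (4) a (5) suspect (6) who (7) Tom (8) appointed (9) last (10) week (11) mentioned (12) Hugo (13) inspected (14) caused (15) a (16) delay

13

The displaced element is "a blueprint" (word 2).
It is linked across 1 clause boundary (Ø).
It functions as the direct object of "inspected", so the gap sits immediately after word 13 ("inspected").
Base order: A suspect who Tom appointed last week mentioned Hugo inspected a blueprint.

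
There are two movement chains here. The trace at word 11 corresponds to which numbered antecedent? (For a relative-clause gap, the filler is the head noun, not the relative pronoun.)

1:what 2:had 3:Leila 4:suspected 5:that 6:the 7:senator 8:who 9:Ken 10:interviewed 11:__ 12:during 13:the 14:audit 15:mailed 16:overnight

7

The marked gap is inside the relative clause, the direct object of "interviewed".
Its filler is the head noun "senator" (via "who"), at word 7.
(The other dependency links word 1 to a gap after word 15.)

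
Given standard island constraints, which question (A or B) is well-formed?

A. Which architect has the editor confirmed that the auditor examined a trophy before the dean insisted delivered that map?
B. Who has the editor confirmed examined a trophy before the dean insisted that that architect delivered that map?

B

In A, the wh-phrase is extracted from inside an adjunct island (introduced by "before"), which blocks movement.
In B, the extraction path crosses only that-complement boundaries, which are transparent.
So B is grammatical.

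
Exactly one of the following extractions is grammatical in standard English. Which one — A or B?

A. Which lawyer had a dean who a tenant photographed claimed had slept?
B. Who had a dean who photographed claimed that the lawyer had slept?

A

In B, the wh-phrase is extracted from inside a complex-NP island (relative clause) (introduced by "who"), which blocks movement.
In A, the extraction path crosses only that-complement boundaries, which are transparent.
So A is grammatical.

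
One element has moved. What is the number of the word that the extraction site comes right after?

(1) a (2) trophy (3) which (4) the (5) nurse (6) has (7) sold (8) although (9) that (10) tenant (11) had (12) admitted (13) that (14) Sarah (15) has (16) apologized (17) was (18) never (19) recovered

The displaced element is "a trophy" (word 2).
It functions as the direct object of "sold", so the gap sits immediately after word 7 ("sold").
Base order: The nurse has sold a trophy although that tenant had admitted that Sarah has apologized.

7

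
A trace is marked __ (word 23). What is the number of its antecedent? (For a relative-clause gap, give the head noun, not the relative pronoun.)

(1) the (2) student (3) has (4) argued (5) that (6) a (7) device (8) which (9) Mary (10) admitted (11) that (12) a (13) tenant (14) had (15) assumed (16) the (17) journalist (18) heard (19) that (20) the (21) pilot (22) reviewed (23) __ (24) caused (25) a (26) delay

7

The gap at 23 is the object of "reviewed", inside a relative clause.
The relative pronoun is "which" (word 8); it is bound by the head noun immediately before it.
Its filler is the head noun "device", at word 7.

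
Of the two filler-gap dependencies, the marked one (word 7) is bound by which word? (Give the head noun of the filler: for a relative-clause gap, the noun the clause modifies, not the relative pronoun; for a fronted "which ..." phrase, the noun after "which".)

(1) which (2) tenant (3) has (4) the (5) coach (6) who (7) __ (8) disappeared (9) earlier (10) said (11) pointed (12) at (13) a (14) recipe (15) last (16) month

5

The marked gap is inside the relative clause, the subject of "disappeared".
Its filler is the head noun "coach" (via "who"), at word 5.
(The other dependency links word 2 to a gap after word 10.)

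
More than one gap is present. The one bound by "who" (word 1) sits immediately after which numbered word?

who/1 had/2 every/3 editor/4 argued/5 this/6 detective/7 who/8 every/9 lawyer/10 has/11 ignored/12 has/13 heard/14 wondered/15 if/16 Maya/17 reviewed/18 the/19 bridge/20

14

The displaced element is "who" (word 1).
It is linked across 2 clause boundaries (Ø → Ø).
It functions as the subject of "wondered", so the gap sits immediately after word 14 ("heard").
Base order: Every editor had argued this detective who every lawyer has ignored has heard who wondered if Maya reviewed the bridge.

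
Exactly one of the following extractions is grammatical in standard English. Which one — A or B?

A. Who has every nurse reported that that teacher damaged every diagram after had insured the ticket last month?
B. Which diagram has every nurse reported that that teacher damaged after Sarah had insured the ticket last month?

In A, the wh-phrase is extracted from inside an adjunct island (introduced by "after"), which blocks movement.
In B, the extraction path crosses only that-complement boundaries, which are transparent.
So B is grammatical.

B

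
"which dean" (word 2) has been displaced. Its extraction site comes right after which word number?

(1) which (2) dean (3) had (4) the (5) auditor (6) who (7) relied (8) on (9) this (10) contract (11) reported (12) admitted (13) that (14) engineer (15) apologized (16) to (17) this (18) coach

The displaced element is "which dean" (word 2).
It is linked across 1 clause boundary (Ø).
It functions as the subject of "admitted", so the gap sits immediately after word 11 ("reported").
Base order: The auditor who relied on this contract had reported which dean admitted that engineer apologized to this coach.

11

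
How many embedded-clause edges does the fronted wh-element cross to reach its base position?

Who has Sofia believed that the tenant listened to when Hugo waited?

1

"who" is extracted from the PP object of "listened".
Boundaries crossed, outermost first: [that] — 1 in total.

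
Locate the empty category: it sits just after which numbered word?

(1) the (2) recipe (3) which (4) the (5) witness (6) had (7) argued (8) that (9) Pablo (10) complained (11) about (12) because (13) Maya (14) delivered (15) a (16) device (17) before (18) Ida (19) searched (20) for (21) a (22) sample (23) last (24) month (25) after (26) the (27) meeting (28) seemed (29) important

The displaced element is "the recipe" (word 2).
It is linked across 1 clause boundary (that).
It functions as the object of the preposition "about" of "complained", so the gap sits immediately after word 11 ("about").
Base order: The witness had argued that Pablo complained about the recipe because Maya delivered a device before Ida searched for a sample last month after the meeting.

11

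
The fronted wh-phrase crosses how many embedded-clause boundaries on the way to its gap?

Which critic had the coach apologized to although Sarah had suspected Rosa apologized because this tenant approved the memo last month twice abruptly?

0

"which critic" originates inside the matrix clause — no clause boundary is crossed.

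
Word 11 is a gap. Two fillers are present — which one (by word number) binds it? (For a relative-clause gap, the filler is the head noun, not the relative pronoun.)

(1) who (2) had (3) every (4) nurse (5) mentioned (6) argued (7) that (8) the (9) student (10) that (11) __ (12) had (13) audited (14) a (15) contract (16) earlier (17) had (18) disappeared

The marked gap is inside the relative clause, the subject of "audited".
Its filler is the head noun "student" (via "that"), at word 9.
(The other dependency links word 1 to a gap after word 5.)

9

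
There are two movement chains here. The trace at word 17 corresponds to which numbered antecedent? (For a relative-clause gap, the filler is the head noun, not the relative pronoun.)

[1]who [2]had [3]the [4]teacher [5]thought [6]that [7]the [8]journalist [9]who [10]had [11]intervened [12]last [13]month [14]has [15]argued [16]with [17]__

The marked gap is the object of the preposition "with" of "argued".
Its filler is the fronted wh-phrase "who", at word 1.
(The other dependency links word 8 to a gap after word 9.)

1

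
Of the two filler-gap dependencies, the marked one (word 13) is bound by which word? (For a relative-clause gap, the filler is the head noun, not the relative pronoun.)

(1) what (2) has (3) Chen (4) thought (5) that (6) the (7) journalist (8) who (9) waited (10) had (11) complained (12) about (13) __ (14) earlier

1

The marked gap is the object of the preposition "about" of "complained".
Its filler is the fronted wh-phrase "what", at word 1.
(The other dependency links word 7 to a gap after word 8.)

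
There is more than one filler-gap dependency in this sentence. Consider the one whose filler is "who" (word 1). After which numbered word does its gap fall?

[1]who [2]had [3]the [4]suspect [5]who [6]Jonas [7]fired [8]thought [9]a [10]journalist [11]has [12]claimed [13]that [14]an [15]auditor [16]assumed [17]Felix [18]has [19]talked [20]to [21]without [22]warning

20

The displaced element is "who" (word 1).
It is linked across 3 clause boundaries (Ø → that → Ø).
It functions as the object of the preposition "to" of "talked", so the gap sits immediately after word 20 ("to").
Base order: The suspect who Jonas fired had thought a journalist has claimed that an auditor assumed Felix has talked to who without warning.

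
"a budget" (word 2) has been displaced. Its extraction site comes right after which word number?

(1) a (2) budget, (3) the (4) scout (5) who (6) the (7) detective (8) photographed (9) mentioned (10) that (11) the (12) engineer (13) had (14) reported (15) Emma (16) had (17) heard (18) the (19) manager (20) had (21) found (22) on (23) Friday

21

The displaced element is "a budget" (word 2).
It is linked across 3 clause boundaries (that → Ø → Ø).
It functions as the direct object of "found", so the gap sits immediately after word 21 ("found").
Base order: The scout who the detective photographed mentioned that the engineer had reported Emma had heard the manager had found a budget on Friday.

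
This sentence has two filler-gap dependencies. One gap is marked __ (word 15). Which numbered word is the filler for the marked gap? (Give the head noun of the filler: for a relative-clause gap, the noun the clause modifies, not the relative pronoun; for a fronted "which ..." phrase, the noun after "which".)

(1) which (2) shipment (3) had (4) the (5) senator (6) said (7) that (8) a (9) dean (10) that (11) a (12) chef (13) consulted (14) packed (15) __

2

The marked gap is the direct object of "packed".
Its filler is the fronted wh-phrase "which shipment", at word 2.
(The other dependency links word 9 to a gap after word 13.)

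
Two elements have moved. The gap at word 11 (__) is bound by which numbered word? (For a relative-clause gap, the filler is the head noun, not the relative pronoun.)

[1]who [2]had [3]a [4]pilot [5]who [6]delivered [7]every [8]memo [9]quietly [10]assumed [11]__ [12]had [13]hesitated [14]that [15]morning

1

The marked gap is the subject of "hesitated".
Its filler is the fronted wh-phrase "who", at word 1.
(The other dependency links word 4 to a gap after word 5.)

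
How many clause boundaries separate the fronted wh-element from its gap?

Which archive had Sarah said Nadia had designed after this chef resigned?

1

"which archive" is extracted from the object of "designed".
Boundaries crossed, outermost first: [Ø] — 1 in total.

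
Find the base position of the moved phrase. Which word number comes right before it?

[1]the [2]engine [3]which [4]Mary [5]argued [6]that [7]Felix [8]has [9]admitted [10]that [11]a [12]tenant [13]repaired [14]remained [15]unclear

The displaced element is "the engine" (word 2).
It is linked across 2 clause boundaries (that → that).
It functions as the direct object of "repaired", so the gap sits immediately after word 13 ("repaired").
Base order: Mary argued that Felix has admitted that a tenant repaired the engine.

13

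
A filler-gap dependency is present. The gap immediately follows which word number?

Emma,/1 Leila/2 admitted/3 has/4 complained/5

3

The displaced element is "Emma" (word 1).
It is linked across 1 clause boundary (Ø).
It functions as the subject of "complained", so the gap sits immediately after word 3 ("admitted").
Base order: Leila admitted that Emma has complained.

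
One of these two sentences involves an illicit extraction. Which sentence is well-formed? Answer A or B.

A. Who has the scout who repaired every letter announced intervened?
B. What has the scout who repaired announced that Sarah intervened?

A

In B, the wh-phrase is extracted from inside a complex-NP island (relative clause) (introduced by "who"), which blocks movement.
In A, the extraction path crosses only that-complement boundaries, which are transparent.
So A is grammatical.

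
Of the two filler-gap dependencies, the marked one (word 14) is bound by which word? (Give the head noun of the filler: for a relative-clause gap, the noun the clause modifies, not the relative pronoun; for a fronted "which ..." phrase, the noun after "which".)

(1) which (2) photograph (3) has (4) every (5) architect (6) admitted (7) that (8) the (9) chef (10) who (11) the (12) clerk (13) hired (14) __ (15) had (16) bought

9

The marked gap is inside the relative clause, the direct object of "hired".
Its filler is the head noun "chef" (via "who"), at word 9.
(The other dependency links word 2 to a gap after word 16.)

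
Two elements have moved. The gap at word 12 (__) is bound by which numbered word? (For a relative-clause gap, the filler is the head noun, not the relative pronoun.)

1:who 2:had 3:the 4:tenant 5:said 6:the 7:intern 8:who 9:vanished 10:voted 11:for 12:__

1

The marked gap is the object of the preposition "for" of "voted".
Its filler is the fronted wh-phrase "who", at word 1.
(The other dependency links word 7 to a gap after word 8.)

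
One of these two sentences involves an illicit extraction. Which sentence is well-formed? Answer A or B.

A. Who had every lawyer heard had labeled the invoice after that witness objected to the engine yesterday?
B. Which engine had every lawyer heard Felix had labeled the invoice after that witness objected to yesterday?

In B, the wh-phrase is extracted from inside an adjunct island (introduced by "after"), which blocks movement.
In A, the extraction path crosses only that-complement boundaries, which are transparent.
So A is grammatical.

A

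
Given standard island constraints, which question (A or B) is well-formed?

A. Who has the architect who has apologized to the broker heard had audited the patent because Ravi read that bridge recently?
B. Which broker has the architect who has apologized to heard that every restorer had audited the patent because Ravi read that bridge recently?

A

In B, the wh-phrase is extracted from inside a complex-NP island (relative clause) (introduced by "who"), which blocks movement.
In A, the extraction path crosses only that-complement boundaries, which are transparent.
So A is grammatical.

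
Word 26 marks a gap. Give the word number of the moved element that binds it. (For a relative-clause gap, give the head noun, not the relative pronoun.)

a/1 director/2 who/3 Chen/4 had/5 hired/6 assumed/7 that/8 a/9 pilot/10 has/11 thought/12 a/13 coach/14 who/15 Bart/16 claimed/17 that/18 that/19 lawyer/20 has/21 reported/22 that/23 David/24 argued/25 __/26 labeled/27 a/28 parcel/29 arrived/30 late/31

The gap at 26 is the subject of "labeled", inside a relative clause.
The relative pronoun is "who" (word 15); it is bound by the head noun immediately before it.
Its filler is the head noun "coach", at word 14.

14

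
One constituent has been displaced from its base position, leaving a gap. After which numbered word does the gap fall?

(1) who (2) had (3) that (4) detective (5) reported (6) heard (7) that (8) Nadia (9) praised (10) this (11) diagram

The displaced element is "who" (word 1).
It is linked across 1 clause boundary (Ø).
It functions as the subject of "heard", so the gap sits immediately after word 5 ("reported").
Base order: That detective had reported that who heard that Nadia praised this diagram.

5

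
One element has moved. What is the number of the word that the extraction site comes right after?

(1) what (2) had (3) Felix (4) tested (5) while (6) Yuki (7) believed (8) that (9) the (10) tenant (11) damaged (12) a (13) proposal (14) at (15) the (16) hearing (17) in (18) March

4

The displaced element is "what" (word 1).
It functions as the direct object of "tested", so the gap sits immediately after word 4 ("tested").
Base order: Felix had tested what while Yuki believed that the tenant damaged a proposal at the hearing in March.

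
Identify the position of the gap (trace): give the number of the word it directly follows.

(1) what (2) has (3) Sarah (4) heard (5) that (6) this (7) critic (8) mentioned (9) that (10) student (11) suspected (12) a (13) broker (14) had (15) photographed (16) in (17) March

15

The displaced element is "what" (word 1).
It is linked across 3 clause boundaries (that → Ø → Ø).
It functions as the direct object of "photographed", so the gap sits immediately after word 15 ("photographed").
Base order: Sarah has heard that this critic mentioned that student suspected a broker had photographed what in March.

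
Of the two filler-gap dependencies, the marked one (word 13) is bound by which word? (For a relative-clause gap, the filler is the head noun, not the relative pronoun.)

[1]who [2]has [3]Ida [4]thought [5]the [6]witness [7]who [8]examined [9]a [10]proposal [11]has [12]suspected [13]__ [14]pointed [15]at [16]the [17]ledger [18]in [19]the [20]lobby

The marked gap is the subject of "pointed".
Its filler is the fronted wh-phrase "who", at word 1.
(The other dependency links word 6 to a gap after word 7.)

1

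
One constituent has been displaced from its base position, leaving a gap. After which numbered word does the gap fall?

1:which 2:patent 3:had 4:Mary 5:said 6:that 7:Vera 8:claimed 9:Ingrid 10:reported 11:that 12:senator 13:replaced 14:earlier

13

The displaced element is "which patent" (word 2).
It is linked across 3 clause boundaries (that → Ø → Ø).
It functions as the direct object of "replaced", so the gap sits immediately after word 13 ("replaced").
Base order: Mary had said that Vera claimed Ingrid reported that senator replaced which patent earlier.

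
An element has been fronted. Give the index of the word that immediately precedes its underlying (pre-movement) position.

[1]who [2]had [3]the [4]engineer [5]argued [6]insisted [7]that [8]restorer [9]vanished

5

The displaced element is "who" (word 1).
It is linked across 1 clause boundary (Ø).
It functions as the subject of "insisted", so the gap sits immediately after word 5 ("argued").
Base order: The engineer had argued that who insisted that restorer vanished.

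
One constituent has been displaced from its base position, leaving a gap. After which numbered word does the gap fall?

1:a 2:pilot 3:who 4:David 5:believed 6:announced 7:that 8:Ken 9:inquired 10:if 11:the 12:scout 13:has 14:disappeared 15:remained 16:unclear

The displaced element is "a pilot" (word 2).
It is linked across 1 clause boundary (Ø).
It functions as the subject of "announced", so the gap sits immediately after word 5 ("believed").
Base order: David believed a pilot announced that Ken inquired if the scout has disappeared.

5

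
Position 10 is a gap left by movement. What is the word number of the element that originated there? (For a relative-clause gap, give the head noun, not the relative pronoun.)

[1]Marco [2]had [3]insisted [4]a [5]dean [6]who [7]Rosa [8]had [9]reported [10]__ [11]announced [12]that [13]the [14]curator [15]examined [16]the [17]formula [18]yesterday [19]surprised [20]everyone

The gap at 10 is the subject of "announced", inside a relative clause.
The relative pronoun is "who" (word 6); it is bound by the head noun immediately before it.
Its filler is the head noun "dean", at word 5.

5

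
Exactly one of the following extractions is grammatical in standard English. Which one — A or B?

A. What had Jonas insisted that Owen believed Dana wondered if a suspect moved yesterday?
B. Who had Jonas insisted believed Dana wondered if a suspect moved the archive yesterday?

In A, the wh-phrase is extracted from inside a wh-island (introduced by "if"), which blocks movement.
In B, the extraction path crosses only that-complement boundaries, which are transparent.
So B is grammatical.

B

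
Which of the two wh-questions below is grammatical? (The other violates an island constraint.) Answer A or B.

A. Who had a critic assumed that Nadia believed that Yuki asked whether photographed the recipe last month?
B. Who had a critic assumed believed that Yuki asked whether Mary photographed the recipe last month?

In A, the wh-phrase is extracted from inside a wh-island (introduced by "whether"), which blocks movement.
In B, the extraction path crosses only that-complement boundaries, which are transparent.
So B is grammatical.

B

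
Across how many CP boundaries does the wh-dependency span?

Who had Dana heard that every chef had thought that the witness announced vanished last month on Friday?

3

"who" is extracted from the subject of "vanished".
Boundaries crossed, outermost first: [that], [that], [Ø] — 3 in total.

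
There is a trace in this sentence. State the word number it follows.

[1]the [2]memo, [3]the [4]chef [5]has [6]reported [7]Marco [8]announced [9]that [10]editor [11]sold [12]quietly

11

The displaced element is "the memo" (word 2).
It is linked across 2 clause boundaries (Ø → Ø).
It functions as the direct object of "sold", so the gap sits immediately after word 11 ("sold").
Base order: The chef has reported Marco announced that editor sold the memo quietly.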